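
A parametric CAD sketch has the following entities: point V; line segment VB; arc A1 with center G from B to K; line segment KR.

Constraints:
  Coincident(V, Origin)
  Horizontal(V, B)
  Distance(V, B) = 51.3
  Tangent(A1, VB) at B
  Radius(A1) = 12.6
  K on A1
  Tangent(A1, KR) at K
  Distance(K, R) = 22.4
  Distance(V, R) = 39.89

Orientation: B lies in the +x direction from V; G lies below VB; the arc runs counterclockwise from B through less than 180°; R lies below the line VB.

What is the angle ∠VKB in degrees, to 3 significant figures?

139°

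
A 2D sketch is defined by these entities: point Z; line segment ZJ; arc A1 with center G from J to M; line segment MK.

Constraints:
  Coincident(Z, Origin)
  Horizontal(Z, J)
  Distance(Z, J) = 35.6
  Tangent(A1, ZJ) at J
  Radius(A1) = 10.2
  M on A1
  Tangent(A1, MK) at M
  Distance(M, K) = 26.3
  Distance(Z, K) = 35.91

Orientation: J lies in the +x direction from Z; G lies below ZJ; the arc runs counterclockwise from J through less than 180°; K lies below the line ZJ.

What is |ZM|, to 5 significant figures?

26.861

Z is at the origin; ZJ is horizontal with |ZJ| = 35.6 and J on the +x side, so J = (35.600, 0.0000). A1 meets ZJ tangentially, so GJ is at right angles to ZJ, so G = J + (0, -10.2) = (35.600, -10.200). Since GM ⟂ MK (tangency), |GK| = √(10.2² + 26.3²) = 28.209 regardless of where M sits on A1. So K lies on both circle(Z, 35.91) and circle(G, 28.209); the below-ZJ intersection is K = (17.158, -31.546). M is the foot of the tangent from K: M = (25.993, -6.7737).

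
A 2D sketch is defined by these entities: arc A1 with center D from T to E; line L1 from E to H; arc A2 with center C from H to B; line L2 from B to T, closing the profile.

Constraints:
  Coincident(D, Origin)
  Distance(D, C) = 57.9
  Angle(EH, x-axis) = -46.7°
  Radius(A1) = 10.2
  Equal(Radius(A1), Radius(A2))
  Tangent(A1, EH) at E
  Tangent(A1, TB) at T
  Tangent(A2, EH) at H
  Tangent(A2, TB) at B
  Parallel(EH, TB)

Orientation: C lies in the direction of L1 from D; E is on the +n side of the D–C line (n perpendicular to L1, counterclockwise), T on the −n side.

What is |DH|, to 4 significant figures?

58.79

Tangency of A1 to both parallel lines with radius 10.2 puts E and T at D ± 10.2·n: E = (7.423, 6.995), T = (-7.423, -6.995). Equal radii place H and B the same way about C: H = C + 10.2·n = (47.13, -35.14), B = C − 10.2·n = (32.29, -49.13). Then |DH| = |H − D| = 58.79.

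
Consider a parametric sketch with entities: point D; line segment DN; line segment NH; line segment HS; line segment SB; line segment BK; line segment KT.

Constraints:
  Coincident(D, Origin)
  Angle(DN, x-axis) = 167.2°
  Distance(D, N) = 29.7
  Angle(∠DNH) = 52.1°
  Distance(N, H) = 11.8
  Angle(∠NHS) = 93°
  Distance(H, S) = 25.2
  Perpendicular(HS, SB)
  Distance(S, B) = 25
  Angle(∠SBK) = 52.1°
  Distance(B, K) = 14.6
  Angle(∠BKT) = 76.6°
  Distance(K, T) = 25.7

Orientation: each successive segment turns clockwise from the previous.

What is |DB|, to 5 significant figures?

30.244

∠NHS = 93.0° gives HS at -47.700° from the x-axis; with |HS| = 25.2, S = (-2.8707, -4.5848). The perpendicularity gives SB at right angles to HS, so SB runs at -137.70°; with |SB| = 25.0, B = (-21.361, -21.410). Then |DB| = |B − D| = 30.244.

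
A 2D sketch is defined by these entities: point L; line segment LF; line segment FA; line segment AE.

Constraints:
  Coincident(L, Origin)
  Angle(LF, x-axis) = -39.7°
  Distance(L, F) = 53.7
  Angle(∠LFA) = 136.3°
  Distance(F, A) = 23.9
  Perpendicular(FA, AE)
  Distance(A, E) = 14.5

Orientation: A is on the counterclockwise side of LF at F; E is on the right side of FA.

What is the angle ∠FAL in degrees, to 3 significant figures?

30.6°

L is at the origin; LF runs at -39.7° with length 53.7, so F = 53.7·(cos -39.7°, sin -39.7°) = (41.3, -34.3). ∠LFA = 136.3°, so FA runs at -39.7° + (180° − 136.3°) = 4.00° from the x-axis; with |FA| = 23.9, A = F + 23.9·(cos 4.00°, sin 4.00°) = (65.2, -32.6). Then cos ∠FAL = AF·AL / (|AF||AL|), giving 30.6°.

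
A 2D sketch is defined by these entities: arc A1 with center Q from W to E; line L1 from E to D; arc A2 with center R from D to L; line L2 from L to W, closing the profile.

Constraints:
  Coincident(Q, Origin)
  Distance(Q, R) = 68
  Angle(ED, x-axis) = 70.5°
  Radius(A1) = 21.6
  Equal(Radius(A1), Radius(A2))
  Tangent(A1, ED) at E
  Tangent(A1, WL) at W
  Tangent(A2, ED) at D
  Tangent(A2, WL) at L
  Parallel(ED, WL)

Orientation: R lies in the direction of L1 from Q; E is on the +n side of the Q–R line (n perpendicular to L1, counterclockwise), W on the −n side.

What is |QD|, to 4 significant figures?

71.35

The slot axis is L1's direction at 70.5°, so u = (cos 70.5°, sin 70.5°) = (0.3338, 0.9426) and n = (−sin 70.5°, cos 70.5°) = (-0.9426, 0.3338). Q is at the origin and R lies 68.0 along u from Q, so R = 68.0·u = (22.70, 64.10). Tangency of A1 to both parallel lines with radius 21.6 puts E and W at Q ± 21.6·n: E = (-20.36, 7.210), W = (20.36, -7.210). Equal radii place D and L the same way about R: D = R + 21.6·n = (2.338, 71.31), L = R − 21.6·n = (43.06, 56.89). Then |QD| = |D − Q| = 71.35.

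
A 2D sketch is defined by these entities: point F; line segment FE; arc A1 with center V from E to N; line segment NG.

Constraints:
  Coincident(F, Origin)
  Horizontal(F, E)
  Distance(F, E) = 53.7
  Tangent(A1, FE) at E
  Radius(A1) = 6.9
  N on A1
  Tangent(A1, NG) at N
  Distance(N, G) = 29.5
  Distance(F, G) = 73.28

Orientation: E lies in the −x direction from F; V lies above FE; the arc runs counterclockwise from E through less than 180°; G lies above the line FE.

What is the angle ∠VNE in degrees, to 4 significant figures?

28.27°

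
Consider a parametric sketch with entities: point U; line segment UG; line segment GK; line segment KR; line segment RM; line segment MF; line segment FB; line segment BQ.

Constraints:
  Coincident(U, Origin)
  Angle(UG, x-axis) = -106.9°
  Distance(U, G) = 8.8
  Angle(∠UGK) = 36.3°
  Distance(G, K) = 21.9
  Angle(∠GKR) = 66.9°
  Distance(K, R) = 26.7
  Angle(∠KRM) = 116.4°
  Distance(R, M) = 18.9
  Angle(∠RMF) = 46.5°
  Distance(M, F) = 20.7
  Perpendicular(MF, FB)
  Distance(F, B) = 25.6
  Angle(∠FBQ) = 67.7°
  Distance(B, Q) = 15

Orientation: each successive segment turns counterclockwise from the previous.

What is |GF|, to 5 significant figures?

11.479

∠KRM = 116.4° gives RM at -146.50° from the x-axis; with |RM| = 18.9, M = (-23.882, 7.6574). ∠RMF = 46.5° gives MF at -13.000° from the x-axis; with |MF| = 20.7, F = (-3.7127, 3.0009). Then |GF| = |F − G| = 11.479.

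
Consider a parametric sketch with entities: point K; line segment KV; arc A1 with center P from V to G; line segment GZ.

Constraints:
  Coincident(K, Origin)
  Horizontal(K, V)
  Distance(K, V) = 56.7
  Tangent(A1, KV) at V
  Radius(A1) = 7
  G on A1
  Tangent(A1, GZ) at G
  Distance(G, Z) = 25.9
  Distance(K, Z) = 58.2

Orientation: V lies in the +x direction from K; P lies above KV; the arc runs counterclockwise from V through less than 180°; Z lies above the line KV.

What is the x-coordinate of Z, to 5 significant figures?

48.295

Checks: |PG| = 7.000 ✓; ∠(PG, GZ) = 90.00° ✓; |GZ| = 25.90 ✓; |KZ| = 58.20 ✓.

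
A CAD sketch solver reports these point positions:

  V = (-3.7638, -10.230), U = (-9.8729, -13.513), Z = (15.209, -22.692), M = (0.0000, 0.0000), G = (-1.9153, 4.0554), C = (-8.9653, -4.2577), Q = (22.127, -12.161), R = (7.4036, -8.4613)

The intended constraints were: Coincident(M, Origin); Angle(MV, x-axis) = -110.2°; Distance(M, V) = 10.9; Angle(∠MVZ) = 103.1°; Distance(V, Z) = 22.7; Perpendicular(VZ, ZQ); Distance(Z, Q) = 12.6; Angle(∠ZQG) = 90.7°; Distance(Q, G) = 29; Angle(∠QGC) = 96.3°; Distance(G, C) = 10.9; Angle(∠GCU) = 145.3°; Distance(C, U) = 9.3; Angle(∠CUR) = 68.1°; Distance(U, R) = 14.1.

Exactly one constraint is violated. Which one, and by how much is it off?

Distance(U, R) = 14.1 — off by 3.90.

M = (0.00, 0.00) ✓; MV at -110.2° ✓; |MV| = 10.90 ✓; ∠MVZ = 103.1° ✓; |VZ| = 22.70 ✓; ∠(VZ, ZQ) = 90.00° ✓; |ZQ| = 12.60 ✓; ∠ZQG = 90.70° ✓; |QG| = 29.00 ✓; ∠QGC = 96.30° ✓; |GC| = 10.90 ✓; ∠GCU = 145.3° ✓; |CU| = 9.300 ✓; ∠CUR = 68.10° ✓; |UR| = 18.00 ✗.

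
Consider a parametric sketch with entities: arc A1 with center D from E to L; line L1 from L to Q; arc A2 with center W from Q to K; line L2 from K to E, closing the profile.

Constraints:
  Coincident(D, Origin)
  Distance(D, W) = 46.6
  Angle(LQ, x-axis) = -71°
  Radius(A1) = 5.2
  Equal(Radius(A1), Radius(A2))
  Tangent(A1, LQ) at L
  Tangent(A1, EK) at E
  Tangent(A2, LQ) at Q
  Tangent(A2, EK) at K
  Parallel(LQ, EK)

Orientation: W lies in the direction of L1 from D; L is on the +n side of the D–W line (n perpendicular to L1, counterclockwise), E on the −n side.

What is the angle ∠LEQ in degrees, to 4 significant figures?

77.42°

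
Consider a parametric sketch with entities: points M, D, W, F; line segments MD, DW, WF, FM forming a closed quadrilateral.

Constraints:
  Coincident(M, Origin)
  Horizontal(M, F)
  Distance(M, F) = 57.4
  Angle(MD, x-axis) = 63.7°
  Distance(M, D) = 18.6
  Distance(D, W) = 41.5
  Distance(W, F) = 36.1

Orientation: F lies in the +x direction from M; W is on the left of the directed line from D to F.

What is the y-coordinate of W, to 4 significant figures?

34.20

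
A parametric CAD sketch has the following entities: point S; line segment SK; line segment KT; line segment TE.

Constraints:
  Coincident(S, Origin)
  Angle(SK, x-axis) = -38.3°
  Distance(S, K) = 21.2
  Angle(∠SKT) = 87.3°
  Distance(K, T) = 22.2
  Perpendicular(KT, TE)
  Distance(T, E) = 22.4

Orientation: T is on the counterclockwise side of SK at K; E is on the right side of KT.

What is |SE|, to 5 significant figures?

48.460

S is at the origin; SK runs at -38.3° with length 21.2, so K = 21.2·(cos -38.3°, sin -38.3°) = (16.637, -13.139). ∠SKT = 87.3°, so KT runs at -38.3° + (180° − 87.3°) = 54.400° from the x-axis; with |KT| = 22.2, T = K + 22.2·(cos 54.400°, sin 54.400°) = (29.560, 4.9115). The perpendicularity gives TE at right angles to KT; with |TE| = 22.4 on the right of KT, E = T + 22.4·(0.81310, -0.58212) = (47.774, -8.1280). Then |SE| = |E − S| = 48.460.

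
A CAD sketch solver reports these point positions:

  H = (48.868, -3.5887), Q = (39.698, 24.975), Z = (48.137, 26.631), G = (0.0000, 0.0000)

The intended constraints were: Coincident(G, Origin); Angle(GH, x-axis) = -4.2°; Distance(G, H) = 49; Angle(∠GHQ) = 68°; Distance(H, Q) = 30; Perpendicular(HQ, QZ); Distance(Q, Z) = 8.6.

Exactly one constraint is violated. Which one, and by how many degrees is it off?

Perpendicular(HQ, QZ) — off by 6.70°.

G = (0.00, 0.00) ✓; GH at -4.200° ✓; |GH| = 49.00 ✓; ∠GHQ = 68.00° ✓; |HQ| = 30.00 ✓; ∠(HQ, QZ) = 96.70° ✗; |QZ| = 8.600 ✓.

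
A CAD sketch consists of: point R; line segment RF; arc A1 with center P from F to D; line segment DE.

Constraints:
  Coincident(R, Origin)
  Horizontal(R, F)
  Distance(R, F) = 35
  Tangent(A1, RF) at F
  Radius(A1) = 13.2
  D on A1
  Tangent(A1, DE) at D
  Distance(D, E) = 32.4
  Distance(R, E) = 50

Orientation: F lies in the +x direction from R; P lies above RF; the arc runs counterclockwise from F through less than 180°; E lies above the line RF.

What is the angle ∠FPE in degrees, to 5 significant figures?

156.64°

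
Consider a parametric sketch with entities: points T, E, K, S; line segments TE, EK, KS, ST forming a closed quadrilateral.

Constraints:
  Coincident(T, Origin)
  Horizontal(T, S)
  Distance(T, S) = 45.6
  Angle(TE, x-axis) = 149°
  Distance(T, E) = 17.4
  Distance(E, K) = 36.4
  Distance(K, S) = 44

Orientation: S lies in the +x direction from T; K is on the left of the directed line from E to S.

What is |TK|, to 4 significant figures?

33.93

Checks: |EK| = 36.40 ✓; |KS| = 44.00 ✓.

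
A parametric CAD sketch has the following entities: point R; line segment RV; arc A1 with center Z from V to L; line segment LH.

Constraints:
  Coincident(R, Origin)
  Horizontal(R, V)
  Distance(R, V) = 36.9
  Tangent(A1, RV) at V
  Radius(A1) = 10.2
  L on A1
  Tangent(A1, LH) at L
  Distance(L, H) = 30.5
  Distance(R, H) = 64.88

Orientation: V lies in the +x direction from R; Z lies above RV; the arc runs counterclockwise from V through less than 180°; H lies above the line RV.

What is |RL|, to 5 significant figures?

47.694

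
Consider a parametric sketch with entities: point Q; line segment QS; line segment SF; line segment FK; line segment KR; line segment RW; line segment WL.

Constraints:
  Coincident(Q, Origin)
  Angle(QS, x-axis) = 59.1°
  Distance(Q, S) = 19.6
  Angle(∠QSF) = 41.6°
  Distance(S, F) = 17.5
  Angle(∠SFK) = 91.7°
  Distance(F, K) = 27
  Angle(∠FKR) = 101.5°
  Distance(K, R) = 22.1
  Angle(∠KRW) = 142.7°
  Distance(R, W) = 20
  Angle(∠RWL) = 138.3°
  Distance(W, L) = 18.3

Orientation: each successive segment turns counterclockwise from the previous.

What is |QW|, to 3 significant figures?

37.7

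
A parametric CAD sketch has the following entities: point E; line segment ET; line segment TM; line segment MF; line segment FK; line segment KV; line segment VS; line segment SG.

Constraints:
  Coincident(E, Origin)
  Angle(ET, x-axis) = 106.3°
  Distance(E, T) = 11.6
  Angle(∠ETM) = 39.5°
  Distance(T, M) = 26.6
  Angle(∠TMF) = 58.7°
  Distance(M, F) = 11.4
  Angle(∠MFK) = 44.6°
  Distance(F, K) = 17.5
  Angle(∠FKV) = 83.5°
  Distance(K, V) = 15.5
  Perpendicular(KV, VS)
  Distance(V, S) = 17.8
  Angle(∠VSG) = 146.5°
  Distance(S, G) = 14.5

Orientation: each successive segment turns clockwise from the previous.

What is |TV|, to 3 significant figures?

33.3

E is at the origin; ET runs at 106.3° with length 11.6, so T = (-3.26, 11.1). ∠ETM = 39.5° gives TM at -34.2° from the x-axis; with |TM| = 26.6, M = (18.7, -3.82). ∠TMF = 58.7° gives MF at -156° from the x-axis; with |MF| = 11.4, F = (8.37, -8.55). ∠MFK = 44.6° gives FK at 69.1° from the x-axis; with |FK| = 17.5, K = (14.6, 7.80). ∠FKV = 83.5° gives KV at -27.4° from the x-axis; with |KV| = 15.5, V = (28.4, 0.670). Then |TV| = |V − T| = 33.3.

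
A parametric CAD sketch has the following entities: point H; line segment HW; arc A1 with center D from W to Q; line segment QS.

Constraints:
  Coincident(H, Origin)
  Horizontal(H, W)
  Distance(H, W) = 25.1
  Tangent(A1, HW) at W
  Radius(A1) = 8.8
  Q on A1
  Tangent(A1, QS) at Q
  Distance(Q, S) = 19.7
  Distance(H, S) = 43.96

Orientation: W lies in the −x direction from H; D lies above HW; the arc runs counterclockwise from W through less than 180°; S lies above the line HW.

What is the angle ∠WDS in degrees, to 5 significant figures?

157.89°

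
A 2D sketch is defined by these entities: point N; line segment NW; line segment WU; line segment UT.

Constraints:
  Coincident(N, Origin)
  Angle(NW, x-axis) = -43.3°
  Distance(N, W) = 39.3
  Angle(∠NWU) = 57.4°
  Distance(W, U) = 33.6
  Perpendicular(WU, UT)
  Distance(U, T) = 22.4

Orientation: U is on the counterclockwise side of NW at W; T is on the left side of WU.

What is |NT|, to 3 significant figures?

16.4

N is at the origin; NW runs at -43.3° with length 39.3, so W = 39.3·(cos -43.3°, sin -43.3°) = (28.6, -27.0). ∠NWU = 57.4°, so WU runs at -43.3° + (180° − 57.4°) = 79.3° from the x-axis; with |WU| = 33.6, U = W + 33.6·(cos 79.3°, sin 79.3°) = (34.8, 6.06). WU is perpendicular to UT; with |UT| = 22.4 on the left of WU, T = U + 22.4·(-0.983, 0.186) = (12.8, 10.2). Then |NT| = |T − N| = 16.4.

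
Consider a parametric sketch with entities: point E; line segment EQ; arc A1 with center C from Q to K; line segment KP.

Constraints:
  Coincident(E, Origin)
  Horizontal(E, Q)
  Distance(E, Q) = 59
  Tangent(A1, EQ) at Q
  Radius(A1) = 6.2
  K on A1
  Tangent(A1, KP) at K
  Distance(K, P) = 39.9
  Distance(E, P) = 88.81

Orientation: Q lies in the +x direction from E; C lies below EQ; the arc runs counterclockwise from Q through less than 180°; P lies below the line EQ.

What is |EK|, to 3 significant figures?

55.0

Checks: |CK| = 6.200 ✓; ∠(CK, KP) = 90.00° ✓; |KP| = 39.90 ✓; |EP| = 88.81 ✓.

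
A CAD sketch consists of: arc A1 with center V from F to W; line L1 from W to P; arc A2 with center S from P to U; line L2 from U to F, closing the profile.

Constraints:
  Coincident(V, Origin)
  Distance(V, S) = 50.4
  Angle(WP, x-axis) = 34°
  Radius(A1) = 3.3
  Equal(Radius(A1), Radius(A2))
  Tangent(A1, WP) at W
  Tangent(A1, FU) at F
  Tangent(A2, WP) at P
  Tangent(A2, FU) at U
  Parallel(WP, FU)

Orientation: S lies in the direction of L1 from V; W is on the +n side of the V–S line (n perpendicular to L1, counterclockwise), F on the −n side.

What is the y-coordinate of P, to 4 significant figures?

30.92

Tangency of A1 to both parallel lines with radius 3.3 puts W and F at V ± 3.3·n: W = (-1.845, 2.736), F = (1.845, -2.736). Equal radii place P and U the same way about S: P = S + 3.3·n = (39.94, 30.92), U = S − 3.3·n = (43.63, 25.45). So P.y = 30.92.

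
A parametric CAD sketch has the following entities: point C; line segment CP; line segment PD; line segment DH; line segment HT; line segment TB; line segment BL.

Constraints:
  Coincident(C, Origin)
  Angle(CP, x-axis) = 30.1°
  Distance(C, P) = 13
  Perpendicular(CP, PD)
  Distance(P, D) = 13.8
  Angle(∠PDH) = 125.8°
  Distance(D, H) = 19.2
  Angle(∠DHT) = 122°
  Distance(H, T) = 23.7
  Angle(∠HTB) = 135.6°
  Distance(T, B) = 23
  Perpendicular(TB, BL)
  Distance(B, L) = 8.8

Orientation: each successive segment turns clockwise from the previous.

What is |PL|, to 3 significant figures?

39.5

C is at the origin; CP runs at 30.1° with length 13.0, so P = (11.2, 6.52). CP ⟂ PD, so PD runs at -59.9°; with |PD| = 13.8, D = (18.2, -5.42). ∠PDH = 125.8° gives DH at -114° from the x-axis; with |DH| = 19.2, H = (10.3, -22.9). ∠DHT = 122.0° gives HT at -172° from the x-axis; with |HT| = 23.7, T = (-13.1, -26.2). ∠HTB = 135.6° gives TB at 144° from the x-axis; with |TB| = 23.0, B = (-31.6, -12.5). TB is perpendicular to BL, so BL runs at 53.5°; with |BL| = 8.8, L = (-26.4, -5.45). Then |PL| = |L − P| = 39.5.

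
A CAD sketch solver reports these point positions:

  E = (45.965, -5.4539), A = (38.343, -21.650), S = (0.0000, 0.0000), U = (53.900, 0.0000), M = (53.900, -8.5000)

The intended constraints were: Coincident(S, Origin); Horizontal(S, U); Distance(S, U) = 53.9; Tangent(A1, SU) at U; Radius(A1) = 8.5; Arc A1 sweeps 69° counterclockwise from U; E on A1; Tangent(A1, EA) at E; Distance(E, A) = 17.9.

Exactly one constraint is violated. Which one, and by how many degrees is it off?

Tangent(A1, EA) at E — off by 4.20°.

S = (0.00, 0.00) ✓; S.y = 0.00, U.y = 0.00 ✓; |SU| = 53.90 ✓; ∠(MU, US) = 90.00° ✓; |MU| = 8.500 ✓; bearing(M→E) − bearing(M→U) = 69.00° ✓; |ME| = 8.500 ✓; ∠(ME, EA) = 94.20° ✗; |EA| = 17.90 ✓.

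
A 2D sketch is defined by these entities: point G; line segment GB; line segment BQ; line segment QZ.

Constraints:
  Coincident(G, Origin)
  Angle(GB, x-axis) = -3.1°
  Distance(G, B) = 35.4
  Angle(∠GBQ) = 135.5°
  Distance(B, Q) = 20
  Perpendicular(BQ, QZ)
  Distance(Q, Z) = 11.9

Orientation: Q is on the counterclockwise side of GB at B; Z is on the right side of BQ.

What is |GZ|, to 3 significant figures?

58.3

G is at the origin; GB runs at -3.1° with length 35.4, so B = 35.4·(cos -3.1°, sin -3.1°) = (35.3, -1.91). ∠GBQ = 135.5°, so BQ runs at -3.1° + (180° − 135.5°) = 41.4° from the x-axis; with |BQ| = 20.0, Q = B + 20.0·(cos 41.4°, sin 41.4°) = (50.4, 11.3). BQ ⟂ QZ; with |QZ| = 11.9 on the right of BQ, Z = Q + 11.9·(0.661, -0.750) = (58.2, 2.39). Then |GZ| = |Z − G| = 58.3.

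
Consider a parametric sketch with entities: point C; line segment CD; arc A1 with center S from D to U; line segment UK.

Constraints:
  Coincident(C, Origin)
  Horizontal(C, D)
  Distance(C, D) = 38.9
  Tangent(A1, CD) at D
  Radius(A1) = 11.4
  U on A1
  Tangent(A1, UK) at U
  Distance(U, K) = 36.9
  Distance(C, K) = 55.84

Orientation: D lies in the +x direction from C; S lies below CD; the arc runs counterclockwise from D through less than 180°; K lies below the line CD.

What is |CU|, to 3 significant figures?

29.8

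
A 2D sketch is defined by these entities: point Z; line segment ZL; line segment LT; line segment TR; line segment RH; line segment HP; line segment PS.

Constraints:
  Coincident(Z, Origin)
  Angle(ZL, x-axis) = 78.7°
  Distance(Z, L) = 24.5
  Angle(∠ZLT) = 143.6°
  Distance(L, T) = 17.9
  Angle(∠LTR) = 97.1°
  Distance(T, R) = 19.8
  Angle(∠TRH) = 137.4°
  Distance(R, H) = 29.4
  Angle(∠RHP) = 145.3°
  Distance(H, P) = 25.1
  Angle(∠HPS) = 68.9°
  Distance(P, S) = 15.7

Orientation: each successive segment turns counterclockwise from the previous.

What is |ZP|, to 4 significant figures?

37.55

Z is at the origin; ZL runs at 78.7° with length 24.5, so L = (4.801, 24.03). ∠ZLT = 143.6° gives LT at 115.1° from the x-axis; with |LT| = 17.9, T = (-2.792, 40.23). ∠LTR = 97.1° gives TR at -162.0° from the x-axis; with |TR| = 19.8, R = (-21.62, 34.12). ∠TRH = 137.4° gives RH at -119.4° from the x-axis; with |RH| = 29.4, H = (-36.06, 8.503). ∠RHP = 145.3° gives HP at -84.70° from the x-axis; with |HP| = 25.1, P = (-33.74, -16.49). Then |ZP| = |P − Z| = 37.55.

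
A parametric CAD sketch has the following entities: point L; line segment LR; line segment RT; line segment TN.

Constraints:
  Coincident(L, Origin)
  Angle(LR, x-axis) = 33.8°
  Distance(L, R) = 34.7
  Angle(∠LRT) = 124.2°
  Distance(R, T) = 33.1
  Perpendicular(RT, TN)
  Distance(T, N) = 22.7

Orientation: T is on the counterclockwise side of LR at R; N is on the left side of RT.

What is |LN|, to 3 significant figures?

52.9

∠LRT = 124.2°, so RT runs at 33.8° + (180° − 124.2°) = 89.6° from the x-axis; with |RT| = 33.1, T = R + 33.1·(cos 89.6°, sin 89.6°) = (29.1, 52.4). RT is perpendicular to TN; with |TN| = 22.7 on the left of RT, N = T + 22.7·(-1.00, 0.00698) = (6.37, 52.6). Then |LN| = |N − L| = 52.9.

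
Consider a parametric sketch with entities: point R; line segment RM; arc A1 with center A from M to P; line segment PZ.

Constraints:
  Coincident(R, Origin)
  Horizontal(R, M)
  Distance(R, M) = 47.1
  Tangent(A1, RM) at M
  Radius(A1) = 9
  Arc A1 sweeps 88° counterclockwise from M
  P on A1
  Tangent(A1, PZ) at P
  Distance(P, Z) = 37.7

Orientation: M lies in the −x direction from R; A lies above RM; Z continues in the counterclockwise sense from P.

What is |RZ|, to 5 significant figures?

59.186

R is at the origin; R and M share the same y with |RM| = 47.1 and M on the −x side, so M = (-47.100, 0.0000). Since A1 is tangent to RM there, AM ⟂ RM, so A = M + (0, 9) = (-47.100, 9.0000). On A1, M sits at bearing -90° from A; an 88° counterclockwise sweep puts P at bearing -2°, so P = A + 9.0·(cos -2°, sin -2°) = (-38.105, 8.6859). Since A1 is tangent to PZ there, AP ⟂ PZ, so PZ runs along (−sin -2°, cos -2°); with |PZ| = 37.7, Z = (-36.790, 46.363). Then |RZ| = |Z − R| = 59.186.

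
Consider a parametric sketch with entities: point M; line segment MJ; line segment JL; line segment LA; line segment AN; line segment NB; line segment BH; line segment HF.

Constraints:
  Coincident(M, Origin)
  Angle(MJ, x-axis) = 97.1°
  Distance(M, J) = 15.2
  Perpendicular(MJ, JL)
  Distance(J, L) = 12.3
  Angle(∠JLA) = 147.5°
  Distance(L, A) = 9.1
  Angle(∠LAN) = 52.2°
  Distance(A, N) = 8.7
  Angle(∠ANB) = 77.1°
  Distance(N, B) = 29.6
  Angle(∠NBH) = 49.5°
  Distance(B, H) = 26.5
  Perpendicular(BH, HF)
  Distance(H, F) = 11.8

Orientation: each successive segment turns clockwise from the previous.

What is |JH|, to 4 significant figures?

31.09

M is at the origin; MJ runs at 97.1° with length 15.2, so J = (-1.879, 15.08). MJ is perpendicular to JL, so JL runs at 7.100°; with |JL| = 12.3, L = (10.33, 16.60). ∠JLA = 147.5° gives LA at -25.40° from the x-axis; with |LA| = 9.1, A = (18.55, 12.70). ∠LAN = 52.2° gives AN at -153.2° from the x-axis; with |AN| = 8.7, N = (10.78, 8.778). ∠ANB = 77.1° gives NB at 103.9° from the x-axis; with |NB| = 29.6, B = (3.671, 37.51). ∠NBH = 49.5° gives BH at -26.60° from the x-axis; with |BH| = 26.5, H = (27.37, 25.65). Then |JH| = |H − J| = 31.09.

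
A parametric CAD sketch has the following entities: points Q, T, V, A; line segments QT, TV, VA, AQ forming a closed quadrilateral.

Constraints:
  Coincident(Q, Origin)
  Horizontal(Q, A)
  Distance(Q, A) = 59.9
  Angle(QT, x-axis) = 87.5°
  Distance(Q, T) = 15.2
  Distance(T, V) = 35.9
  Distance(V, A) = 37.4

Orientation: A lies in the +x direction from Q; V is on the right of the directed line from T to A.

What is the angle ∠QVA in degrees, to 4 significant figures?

136.0°

Q is at the origin; Q and A share the same y with |QA| = 59.9 and A in +x, so A = (59.9, 0). QT runs at 87.5° with |QT| = 15.2, so T = (0.6630, 15.19). V is determined by |TV| = 35.9 and |VA| = 37.4 together: it lies at the intersection of circle(T, 35.9) and circle(A, 37.4). With |TA| = 61.15, the foot of the radical line on TA is 29.68 from T and the perpendicular offset is √(35.9² − 29.68²) = 20.20. Taking the right-of-TA solution: V = (24.39, -11.75).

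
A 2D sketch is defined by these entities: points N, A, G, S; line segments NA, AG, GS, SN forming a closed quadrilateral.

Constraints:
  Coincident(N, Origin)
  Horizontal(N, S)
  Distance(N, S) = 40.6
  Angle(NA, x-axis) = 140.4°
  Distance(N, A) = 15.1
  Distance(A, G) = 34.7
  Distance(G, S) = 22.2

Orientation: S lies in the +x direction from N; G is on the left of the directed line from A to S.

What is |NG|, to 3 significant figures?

26.5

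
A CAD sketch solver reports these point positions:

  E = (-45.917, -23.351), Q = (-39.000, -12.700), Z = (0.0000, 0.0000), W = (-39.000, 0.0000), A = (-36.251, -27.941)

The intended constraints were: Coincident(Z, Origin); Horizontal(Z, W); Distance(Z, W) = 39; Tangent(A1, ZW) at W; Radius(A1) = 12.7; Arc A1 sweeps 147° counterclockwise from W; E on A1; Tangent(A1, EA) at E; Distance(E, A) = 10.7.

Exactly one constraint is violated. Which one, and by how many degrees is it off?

Tangent(A1, EA) at E — off by 7.60°.

Z = (0.00, 0.00) ✓; Z.y = 0.00, W.y = 0.00 ✓; |ZW| = 39.00 ✓; ∠(QW, WZ) = 90.00° ✓; |QW| = 12.70 ✓; bearing(Q→E) − bearing(Q→W) = 147.0° ✓; |QE| = 12.70 ✓; ∠(QE, EA) = 82.40° ✗; |EA| = 10.70 ✓.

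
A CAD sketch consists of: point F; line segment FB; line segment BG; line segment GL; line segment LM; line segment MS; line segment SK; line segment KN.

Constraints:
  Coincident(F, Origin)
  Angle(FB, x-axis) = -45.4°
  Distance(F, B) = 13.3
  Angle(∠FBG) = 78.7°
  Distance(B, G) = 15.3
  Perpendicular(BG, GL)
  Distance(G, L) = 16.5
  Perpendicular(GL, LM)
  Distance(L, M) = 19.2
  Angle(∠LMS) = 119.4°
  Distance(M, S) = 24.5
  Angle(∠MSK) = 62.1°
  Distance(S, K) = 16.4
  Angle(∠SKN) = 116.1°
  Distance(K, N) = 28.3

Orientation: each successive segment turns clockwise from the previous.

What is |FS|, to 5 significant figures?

25.757

GL ⟂ LM, so LM runs at 33.300°; with |LM| = 19.2, M = (3.5394, 6.4621). ∠LMS = 119.4° gives MS at -27.300° from the x-axis; with |MS| = 24.5, S = (25.311, -4.7749). Then |FS| = |S − F| = 25.757.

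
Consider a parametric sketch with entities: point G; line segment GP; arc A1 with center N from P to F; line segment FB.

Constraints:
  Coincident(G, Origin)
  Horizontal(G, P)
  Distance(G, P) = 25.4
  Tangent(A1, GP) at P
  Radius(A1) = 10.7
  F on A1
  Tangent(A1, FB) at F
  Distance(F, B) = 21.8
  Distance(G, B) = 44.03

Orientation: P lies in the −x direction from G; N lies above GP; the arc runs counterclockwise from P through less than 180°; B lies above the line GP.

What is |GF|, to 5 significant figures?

22.652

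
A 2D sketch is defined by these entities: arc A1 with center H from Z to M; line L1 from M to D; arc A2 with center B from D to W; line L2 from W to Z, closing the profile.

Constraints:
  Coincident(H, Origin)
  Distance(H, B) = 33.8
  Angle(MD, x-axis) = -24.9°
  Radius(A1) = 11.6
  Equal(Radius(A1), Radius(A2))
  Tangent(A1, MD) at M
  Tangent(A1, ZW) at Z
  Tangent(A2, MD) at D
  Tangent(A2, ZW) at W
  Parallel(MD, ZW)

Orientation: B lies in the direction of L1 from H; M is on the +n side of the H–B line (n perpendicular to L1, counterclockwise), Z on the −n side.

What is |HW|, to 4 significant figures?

35.74

Tangency of A1 to both parallel lines with radius 11.6 puts M and Z at H ± 11.6·n: M = (4.884, 10.52), Z = (-4.884, -10.52). Equal radii place D and W the same way about B: D = B + 11.6·n = (35.54, -3.709), W = B − 11.6·n = (25.77, -24.75). Then |HW| = |W − H| = 35.74.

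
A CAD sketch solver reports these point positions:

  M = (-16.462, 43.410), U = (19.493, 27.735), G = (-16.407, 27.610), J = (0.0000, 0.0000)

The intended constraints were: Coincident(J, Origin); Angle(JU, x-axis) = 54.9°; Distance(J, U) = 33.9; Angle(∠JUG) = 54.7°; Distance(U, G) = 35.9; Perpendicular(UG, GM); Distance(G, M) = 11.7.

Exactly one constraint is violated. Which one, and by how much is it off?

Distance(G, M) = 11.7 — off by 4.10.

J = (0.00, 0.00) ✓; JU at 54.90° ✓; |JU| = 33.90 ✓; ∠JUG = 54.70° ✓; |UG| = 35.90 ✓; ∠(UG, GM) = 90.00° ✓; |GM| = 15.80 ✗.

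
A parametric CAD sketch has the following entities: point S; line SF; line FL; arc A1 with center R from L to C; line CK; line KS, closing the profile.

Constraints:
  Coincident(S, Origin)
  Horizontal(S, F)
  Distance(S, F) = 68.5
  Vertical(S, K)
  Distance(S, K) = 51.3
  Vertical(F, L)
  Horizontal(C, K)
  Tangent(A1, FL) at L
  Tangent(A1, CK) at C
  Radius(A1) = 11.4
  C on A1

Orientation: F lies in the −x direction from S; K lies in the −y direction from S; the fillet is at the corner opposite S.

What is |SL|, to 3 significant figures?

79.3

The virtual corner opposite S is at (-68.5, -51.3). Tangency of A1 to FL means the radius RL is perpendicular to FL and A1 meets CK tangentially, so RC is at right angles to CK, with radius 11.4, so the center R sits 11.4 in from both sides at R = (-57.1, -39.9). That places the tangent points at L = (-68.5, -39.9) on FL and C = (-57.1, -51.3) on CK. Then |SL| = |L − S| = 79.3.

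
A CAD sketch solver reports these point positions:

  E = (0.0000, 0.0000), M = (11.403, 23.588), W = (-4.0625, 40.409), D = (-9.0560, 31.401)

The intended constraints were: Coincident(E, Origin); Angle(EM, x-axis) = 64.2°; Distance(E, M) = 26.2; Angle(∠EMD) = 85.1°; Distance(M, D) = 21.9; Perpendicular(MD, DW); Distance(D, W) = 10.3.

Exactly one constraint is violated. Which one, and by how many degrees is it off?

Perpendicular(MD, DW) — off by 8.10°.

E = (0.00, 0.00) ✓; EM at 64.20° ✓; |EM| = 26.20 ✓; ∠EMD = 85.10° ✓; |MD| = 21.90 ✓; ∠(MD, DW) = 98.10° ✗; |DW| = 10.30 ✓.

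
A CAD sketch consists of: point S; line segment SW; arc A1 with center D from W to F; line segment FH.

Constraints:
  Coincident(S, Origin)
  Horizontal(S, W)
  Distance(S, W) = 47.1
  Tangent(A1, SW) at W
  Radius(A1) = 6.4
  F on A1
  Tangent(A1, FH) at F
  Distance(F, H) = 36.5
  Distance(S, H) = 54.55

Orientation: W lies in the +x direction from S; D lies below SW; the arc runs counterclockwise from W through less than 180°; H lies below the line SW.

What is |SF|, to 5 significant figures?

41.134

Checks: S.y = 0.00, W.y = 0.00 ✓; |DF| = 6.400 ✓; ∠(DF, FH) = 90.00° ✓; |FH| = 36.50 ✓; |SH| = 54.55 ✓.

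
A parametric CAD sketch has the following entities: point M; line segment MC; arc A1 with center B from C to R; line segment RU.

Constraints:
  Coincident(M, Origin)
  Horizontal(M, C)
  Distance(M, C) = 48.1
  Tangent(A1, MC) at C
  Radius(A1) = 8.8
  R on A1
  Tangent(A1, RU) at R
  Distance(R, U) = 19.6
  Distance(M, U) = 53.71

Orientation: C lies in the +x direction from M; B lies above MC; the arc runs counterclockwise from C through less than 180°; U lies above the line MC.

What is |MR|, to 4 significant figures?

57.09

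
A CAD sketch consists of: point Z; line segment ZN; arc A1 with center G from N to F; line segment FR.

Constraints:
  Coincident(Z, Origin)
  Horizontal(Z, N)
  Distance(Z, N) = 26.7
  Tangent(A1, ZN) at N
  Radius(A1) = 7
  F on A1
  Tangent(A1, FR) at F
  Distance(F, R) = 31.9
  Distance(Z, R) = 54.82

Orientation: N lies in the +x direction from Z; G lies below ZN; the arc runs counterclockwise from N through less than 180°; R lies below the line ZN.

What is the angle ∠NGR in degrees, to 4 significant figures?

153.9°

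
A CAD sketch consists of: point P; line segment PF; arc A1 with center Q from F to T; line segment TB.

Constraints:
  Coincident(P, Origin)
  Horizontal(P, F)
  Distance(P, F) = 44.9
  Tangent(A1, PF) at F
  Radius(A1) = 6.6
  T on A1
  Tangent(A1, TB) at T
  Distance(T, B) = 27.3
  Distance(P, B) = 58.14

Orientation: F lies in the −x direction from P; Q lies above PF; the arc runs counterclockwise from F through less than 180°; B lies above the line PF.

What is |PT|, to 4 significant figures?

39.54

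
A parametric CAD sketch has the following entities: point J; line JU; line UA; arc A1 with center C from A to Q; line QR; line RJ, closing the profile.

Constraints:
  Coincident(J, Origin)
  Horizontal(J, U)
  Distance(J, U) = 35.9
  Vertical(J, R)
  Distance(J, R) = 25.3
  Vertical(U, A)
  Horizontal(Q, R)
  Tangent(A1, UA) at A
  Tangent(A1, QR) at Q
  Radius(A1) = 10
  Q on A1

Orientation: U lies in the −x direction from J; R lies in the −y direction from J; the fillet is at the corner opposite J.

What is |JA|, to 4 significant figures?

39.02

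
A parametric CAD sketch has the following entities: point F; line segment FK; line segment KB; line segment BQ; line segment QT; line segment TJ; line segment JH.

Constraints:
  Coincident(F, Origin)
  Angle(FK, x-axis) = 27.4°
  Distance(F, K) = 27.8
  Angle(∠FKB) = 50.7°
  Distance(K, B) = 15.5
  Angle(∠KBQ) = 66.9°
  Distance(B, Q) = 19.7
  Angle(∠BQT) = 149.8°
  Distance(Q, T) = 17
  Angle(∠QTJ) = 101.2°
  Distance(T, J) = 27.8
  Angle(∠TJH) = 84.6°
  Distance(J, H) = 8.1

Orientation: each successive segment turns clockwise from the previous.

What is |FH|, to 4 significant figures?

41.88

F is at the origin; FK runs at 27.4° with length 27.8, so K = (24.68, 12.79). ∠FKB = 50.7° gives KB at -101.9° from the x-axis; with |KB| = 15.5, B = (21.49, -2.373). ∠KBQ = 66.9° gives BQ at 145.0° from the x-axis; with |BQ| = 19.7, Q = (5.348, 8.926). ∠BQT = 149.8° gives QT at 114.8° from the x-axis; with |QT| = 17.0, T = (-1.783, 24.36). ∠QTJ = 101.2° gives TJ at 36.00° from the x-axis; with |TJ| = 27.8, J = (20.71, 40.70). ∠TJH = 84.6° gives JH at -59.40° from the x-axis; with |JH| = 8.1, H = (24.83, 33.73). Then |FH| = |H − F| = 41.88.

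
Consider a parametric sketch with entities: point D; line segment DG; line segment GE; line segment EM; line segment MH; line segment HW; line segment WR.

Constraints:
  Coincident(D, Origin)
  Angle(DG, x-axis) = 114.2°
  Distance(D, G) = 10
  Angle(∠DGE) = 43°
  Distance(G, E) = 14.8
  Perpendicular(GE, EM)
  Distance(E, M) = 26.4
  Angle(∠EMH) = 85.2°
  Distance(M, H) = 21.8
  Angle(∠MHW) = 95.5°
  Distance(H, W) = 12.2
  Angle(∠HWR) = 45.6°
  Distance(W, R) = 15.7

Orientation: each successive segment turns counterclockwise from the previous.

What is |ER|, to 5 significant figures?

25.496

D is at the origin; DG runs at 114.2° with length 10.0, so G = (-4.0992, 9.1212). ∠DGE = 43.0° gives GE at -108.80° from the x-axis; with |GE| = 14.8, E = (-8.8688, -4.8892). GE ⟂ EM, so EM runs at -18.800°; with |EM| = 26.4, M = (16.123, -13.397). ∠EMH = 85.2° gives MH at 76.000° from the x-axis; with |MH| = 21.8, H = (21.397, 7.7554). ∠MHW = 95.5° gives HW at 160.50° from the x-axis; with |HW| = 12.2, W = (9.8964, 11.828). ∠HWR = 45.6° gives WR at -65.100° from the x-axis; with |WR| = 15.7, R = (16.507, -2.4127). Then |ER| = |R − E| = 25.496.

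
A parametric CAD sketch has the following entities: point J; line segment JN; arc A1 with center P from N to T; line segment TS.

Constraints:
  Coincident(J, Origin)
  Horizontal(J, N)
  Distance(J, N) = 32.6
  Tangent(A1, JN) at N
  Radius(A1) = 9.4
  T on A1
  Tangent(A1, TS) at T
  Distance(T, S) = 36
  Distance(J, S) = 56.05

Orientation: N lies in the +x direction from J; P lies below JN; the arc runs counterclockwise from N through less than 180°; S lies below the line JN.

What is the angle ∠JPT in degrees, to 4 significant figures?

28.52°

J is at the origin; J and N share the same y with |JN| = 32.6 and N on the +x side, so N = (32.60, 0.000). Since A1 is tangent to JN there, PN ⟂ JN, so P = N + (0, -9.4) = (32.60, -9.400). Since PT ⟂ TS (tangency), |PS| = √(9.4² + 36.0²) = 37.21 regardless of where T sits on A1. So S lies on both circle(J, 56.05) and circle(P, 37.21); the below-JN intersection is S = (31.18, -46.58). T is the foot of the tangent from S: T = (23.42, -11.42).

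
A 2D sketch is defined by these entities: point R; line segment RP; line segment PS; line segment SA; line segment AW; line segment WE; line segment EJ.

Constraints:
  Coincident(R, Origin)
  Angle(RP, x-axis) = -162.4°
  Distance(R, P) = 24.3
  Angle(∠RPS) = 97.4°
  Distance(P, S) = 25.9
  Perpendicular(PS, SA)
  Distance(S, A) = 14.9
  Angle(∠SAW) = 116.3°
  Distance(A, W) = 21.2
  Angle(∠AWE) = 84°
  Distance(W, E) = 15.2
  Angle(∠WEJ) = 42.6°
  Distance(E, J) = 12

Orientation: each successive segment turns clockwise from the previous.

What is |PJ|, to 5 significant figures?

19.793

R is at the origin; RP runs at -162.4° with length 24.3, so P = (-23.163, -7.3476). ∠RPS = 97.4° gives PS at 115.00° from the x-axis; with |PS| = 25.9, S = (-34.108, 16.126). PS ⟂ SA, so SA runs at 25.000°; with |SA| = 14.9, A = (-20.604, 22.423). ∠SAW = 116.3° gives AW at -38.700° from the x-axis; with |AW| = 21.2, W = (-4.0592, 9.1677). ∠AWE = 84.0° gives WE at -134.70° from the x-axis; with |WE| = 15.2, E = (-14.751, -1.6365). ∠WEJ = 42.6° gives EJ at 87.900° from the x-axis; with |EJ| = 12.0, J = (-14.311, 10.355). Then |PJ| = |J − P| = 19.793.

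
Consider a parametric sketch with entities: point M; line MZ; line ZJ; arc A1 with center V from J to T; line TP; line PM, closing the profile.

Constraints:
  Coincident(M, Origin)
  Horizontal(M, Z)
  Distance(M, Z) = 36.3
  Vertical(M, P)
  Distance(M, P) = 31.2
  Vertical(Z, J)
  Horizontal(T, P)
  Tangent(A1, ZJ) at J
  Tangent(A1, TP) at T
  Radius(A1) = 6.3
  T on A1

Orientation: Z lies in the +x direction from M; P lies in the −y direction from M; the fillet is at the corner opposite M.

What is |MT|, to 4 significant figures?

43.28

M is at the origin; M and Z share the same y with |MZ| = 36.3 and Z on the +x side, so Z = (36.30, 0.000). M and P share the same x with |MP| = 31.2 and P on the −y side, so P = (0.000, -31.20). The virtual corner opposite M is at (36.30, -31.20). The tangent condition forces VJ to be normal to ZJ and since A1 is tangent to TP there, VT ⟂ TP, with radius 6.3, so the center V sits 6.3 in from both sides at V = (30.00, -24.90). That places the tangent points at J = (36.30, -24.90) on ZJ and T = (30.00, -31.20) on TP. Then |MT| = |T − M| = 43.28.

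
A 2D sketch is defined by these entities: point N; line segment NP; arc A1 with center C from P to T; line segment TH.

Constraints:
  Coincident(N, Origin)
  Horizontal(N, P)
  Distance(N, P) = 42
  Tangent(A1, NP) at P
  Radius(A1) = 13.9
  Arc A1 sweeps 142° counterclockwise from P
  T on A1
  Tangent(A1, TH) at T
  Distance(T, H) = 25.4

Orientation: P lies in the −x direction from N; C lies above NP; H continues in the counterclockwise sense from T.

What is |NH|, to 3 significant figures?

67.1

N is at the origin; N and P share the same y with |NP| = 42.0 and P on the −x side, so P = (-42.0, 0.00). The tangent condition forces CP to be normal to NP, so C = P + (0, 13.9) = (-42.0, 13.9). On A1, P sits at bearing -90° from C; a 142° counterclockwise sweep puts T at bearing 52°, so T = C + 13.9·(cos 52°, sin 52°) = (-33.4, 24.9). Tangency of A1 to TH means the radius CT is perpendicular to TH, so TH runs along (−sin 52°, cos 52°); with |TH| = 25.4, H = (-53.5, 40.5). Then |NH| = |H − N| = 67.1.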